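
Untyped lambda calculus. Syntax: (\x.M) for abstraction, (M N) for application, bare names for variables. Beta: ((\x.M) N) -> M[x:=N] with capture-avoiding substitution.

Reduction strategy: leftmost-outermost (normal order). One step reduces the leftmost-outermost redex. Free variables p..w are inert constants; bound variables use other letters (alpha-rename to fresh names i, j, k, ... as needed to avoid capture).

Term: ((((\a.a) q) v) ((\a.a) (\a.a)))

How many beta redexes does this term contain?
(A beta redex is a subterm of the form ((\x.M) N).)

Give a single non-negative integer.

Answer: 2

Derivation:
Term: ((((\a.a) q) v) ((\a.a) (\a.a)))
  Redex: ((\a.a) q)
  Redex: ((\a.a) (\a.a))
Total redexes: 2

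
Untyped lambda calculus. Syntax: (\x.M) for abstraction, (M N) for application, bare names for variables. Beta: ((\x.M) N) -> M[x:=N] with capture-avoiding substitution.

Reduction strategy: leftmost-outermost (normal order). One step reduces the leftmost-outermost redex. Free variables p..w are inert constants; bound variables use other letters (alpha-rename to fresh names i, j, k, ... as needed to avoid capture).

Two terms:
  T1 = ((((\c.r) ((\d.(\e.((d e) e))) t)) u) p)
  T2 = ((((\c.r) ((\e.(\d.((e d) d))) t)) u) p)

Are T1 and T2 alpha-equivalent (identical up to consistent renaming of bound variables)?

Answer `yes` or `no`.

Term 1: ((((\c.r) ((\d.(\e.((d e) e))) t)) u) p)
Term 2: ((((\c.r) ((\e.(\d.((e d) d))) t)) u) p)
Alpha-equivalence: compare structure up to binder renaming.
Result: True

Answer: yes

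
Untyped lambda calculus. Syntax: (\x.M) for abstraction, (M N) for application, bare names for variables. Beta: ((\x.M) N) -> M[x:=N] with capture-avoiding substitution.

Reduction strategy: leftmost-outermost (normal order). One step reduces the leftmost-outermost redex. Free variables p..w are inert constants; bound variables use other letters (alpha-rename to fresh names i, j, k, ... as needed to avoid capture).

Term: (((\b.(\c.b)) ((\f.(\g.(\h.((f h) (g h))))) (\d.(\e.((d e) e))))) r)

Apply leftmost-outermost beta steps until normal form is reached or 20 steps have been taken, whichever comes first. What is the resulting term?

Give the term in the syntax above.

Step 0: (((\b.(\c.b)) ((\f.(\g.(\h.((f h) (g h))))) (\d.(\e.((d e) e))))) r)
Step 1: ((\c.((\f.(\g.(\h.((f h) (g h))))) (\d.(\e.((d e) e))))) r)
Step 2: ((\f.(\g.(\h.((f h) (g h))))) (\d.(\e.((d e) e))))
Step 3: (\g.(\h.(((\d.(\e.((d e) e))) h) (g h))))
Step 4: (\g.(\h.((\e.((h e) e)) (g h))))
Step 5: (\g.(\h.((h (g h)) (g h))))

Answer: (\g.(\h.((h (g h)) (g h))))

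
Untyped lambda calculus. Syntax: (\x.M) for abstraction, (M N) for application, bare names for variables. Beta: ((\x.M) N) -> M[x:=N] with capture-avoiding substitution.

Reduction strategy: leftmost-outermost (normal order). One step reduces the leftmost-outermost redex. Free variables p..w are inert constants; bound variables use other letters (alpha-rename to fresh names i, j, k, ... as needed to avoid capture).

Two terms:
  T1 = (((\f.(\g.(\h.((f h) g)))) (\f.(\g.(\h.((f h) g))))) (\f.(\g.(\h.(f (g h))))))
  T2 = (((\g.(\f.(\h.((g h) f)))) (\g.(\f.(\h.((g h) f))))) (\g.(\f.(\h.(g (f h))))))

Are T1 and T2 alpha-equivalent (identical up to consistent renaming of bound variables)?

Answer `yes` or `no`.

Term 1: (((\f.(\g.(\h.((f h) g)))) (\f.(\g.(\h.((f h) g))))) (\f.(\g.(\h.(f (g h))))))
Term 2: (((\g.(\f.(\h.((g h) f)))) (\g.(\f.(\h.((g h) f))))) (\g.(\f.(\h.(g (f h))))))
Alpha-equivalence: compare structure up to binder renaming.
Result: True

Answer: yes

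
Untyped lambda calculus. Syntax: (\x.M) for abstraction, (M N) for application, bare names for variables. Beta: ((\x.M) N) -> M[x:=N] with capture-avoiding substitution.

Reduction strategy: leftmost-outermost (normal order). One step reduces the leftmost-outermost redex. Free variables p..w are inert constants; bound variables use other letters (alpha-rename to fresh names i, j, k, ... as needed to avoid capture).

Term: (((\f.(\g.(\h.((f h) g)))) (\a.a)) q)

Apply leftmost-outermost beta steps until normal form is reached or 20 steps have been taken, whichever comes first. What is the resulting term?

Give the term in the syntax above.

Step 0: (((\f.(\g.(\h.((f h) g)))) (\a.a)) q)
Step 1: ((\g.(\h.(((\a.a) h) g))) q)
Step 2: (\h.(((\a.a) h) q))
Step 3: (\h.(h q))

Answer: (\h.(h q))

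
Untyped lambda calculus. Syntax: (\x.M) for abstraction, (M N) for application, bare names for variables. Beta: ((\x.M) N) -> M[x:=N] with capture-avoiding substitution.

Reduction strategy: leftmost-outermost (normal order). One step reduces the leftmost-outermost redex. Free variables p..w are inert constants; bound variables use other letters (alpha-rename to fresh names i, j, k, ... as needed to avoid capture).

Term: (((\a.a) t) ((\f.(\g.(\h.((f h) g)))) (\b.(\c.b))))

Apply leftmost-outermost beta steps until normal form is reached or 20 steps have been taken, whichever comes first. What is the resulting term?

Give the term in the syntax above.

Answer: (t (\g.(\h.h)))

Derivation:
Step 0: (((\a.a) t) ((\f.(\g.(\h.((f h) g)))) (\b.(\c.b))))
Step 1: (t ((\f.(\g.(\h.((f h) g)))) (\b.(\c.b))))
Step 2: (t (\g.(\h.(((\b.(\c.b)) h) g))))
Step 3: (t (\g.(\h.((\c.h) g))))
Step 4: (t (\g.(\h.h)))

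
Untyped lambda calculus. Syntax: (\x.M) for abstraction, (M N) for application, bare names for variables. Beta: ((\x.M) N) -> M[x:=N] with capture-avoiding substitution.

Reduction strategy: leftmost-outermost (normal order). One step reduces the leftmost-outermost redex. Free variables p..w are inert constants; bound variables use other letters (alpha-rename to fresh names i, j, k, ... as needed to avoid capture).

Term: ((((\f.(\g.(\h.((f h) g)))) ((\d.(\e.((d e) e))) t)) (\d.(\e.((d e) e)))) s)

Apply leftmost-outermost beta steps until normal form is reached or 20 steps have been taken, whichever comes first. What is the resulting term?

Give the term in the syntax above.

Step 0: ((((\f.(\g.(\h.((f h) g)))) ((\d.(\e.((d e) e))) t)) (\d.(\e.((d e) e)))) s)
Step 1: (((\g.(\h.((((\d.(\e.((d e) e))) t) h) g))) (\d.(\e.((d e) e)))) s)
Step 2: ((\h.((((\d.(\e.((d e) e))) t) h) (\d.(\e.((d e) e))))) s)
Step 3: ((((\d.(\e.((d e) e))) t) s) (\d.(\e.((d e) e))))
Step 4: (((\e.((t e) e)) s) (\d.(\e.((d e) e))))
Step 5: (((t s) s) (\d.(\e.((d e) e))))

Answer: (((t s) s) (\d.(\e.((d e) e))))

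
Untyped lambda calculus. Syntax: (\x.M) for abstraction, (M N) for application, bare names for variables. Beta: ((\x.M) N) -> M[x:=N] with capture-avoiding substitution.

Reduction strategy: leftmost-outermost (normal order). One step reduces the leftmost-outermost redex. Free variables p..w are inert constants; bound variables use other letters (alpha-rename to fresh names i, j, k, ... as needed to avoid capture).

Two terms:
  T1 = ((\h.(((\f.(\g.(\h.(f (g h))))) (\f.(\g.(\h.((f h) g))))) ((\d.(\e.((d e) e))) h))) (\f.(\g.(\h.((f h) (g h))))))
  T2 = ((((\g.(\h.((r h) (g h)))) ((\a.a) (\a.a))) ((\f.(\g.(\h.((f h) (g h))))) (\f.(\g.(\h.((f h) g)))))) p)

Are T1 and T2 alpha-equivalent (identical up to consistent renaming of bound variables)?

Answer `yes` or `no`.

Answer: no

Derivation:
Term 1: ((\h.(((\f.(\g.(\h.(f (g h))))) (\f.(\g.(\h.((f h) g))))) ((\d.(\e.((d e) e))) h))) (\f.(\g.(\h.((f h) (g h))))))
Term 2: ((((\g.(\h.((r h) (g h)))) ((\a.a) (\a.a))) ((\f.(\g.(\h.((f h) (g h))))) (\f.(\g.(\h.((f h) g)))))) p)
Alpha-equivalence: compare structure up to binder renaming.
Result: False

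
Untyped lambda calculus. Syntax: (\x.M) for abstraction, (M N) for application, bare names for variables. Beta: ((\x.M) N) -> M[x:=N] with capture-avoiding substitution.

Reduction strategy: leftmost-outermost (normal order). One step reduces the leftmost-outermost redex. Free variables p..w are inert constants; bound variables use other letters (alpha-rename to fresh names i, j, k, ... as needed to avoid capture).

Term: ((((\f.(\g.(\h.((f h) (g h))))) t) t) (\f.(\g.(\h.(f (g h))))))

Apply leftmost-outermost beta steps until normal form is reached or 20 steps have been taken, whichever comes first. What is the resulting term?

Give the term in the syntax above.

Step 0: ((((\f.(\g.(\h.((f h) (g h))))) t) t) (\f.(\g.(\h.(f (g h))))))
Step 1: (((\g.(\h.((t h) (g h)))) t) (\f.(\g.(\h.(f (g h))))))
Step 2: ((\h.((t h) (t h))) (\f.(\g.(\h.(f (g h))))))
Step 3: ((t (\f.(\g.(\h.(f (g h)))))) (t (\f.(\g.(\h.(f (g h)))))))

Answer: ((t (\f.(\g.(\h.(f (g h)))))) (t (\f.(\g.(\h.(f (g h)))))))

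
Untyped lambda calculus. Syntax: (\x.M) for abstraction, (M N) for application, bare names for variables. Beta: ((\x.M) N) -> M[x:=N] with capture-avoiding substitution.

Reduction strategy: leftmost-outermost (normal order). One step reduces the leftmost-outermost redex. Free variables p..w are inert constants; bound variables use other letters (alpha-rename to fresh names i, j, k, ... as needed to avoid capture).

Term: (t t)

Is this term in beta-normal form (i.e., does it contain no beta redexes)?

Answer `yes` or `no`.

Term: (t t)
No beta redexes found.

Answer: yes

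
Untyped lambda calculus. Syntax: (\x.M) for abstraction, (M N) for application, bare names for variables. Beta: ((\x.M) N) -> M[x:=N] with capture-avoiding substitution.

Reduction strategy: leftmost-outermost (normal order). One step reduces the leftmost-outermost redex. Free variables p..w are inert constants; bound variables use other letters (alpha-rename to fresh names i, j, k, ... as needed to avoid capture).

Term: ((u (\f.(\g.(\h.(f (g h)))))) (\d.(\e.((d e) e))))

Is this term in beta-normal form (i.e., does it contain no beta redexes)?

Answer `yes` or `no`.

Answer: yes

Derivation:
Term: ((u (\f.(\g.(\h.(f (g h)))))) (\d.(\e.((d e) e))))
No beta redexes found.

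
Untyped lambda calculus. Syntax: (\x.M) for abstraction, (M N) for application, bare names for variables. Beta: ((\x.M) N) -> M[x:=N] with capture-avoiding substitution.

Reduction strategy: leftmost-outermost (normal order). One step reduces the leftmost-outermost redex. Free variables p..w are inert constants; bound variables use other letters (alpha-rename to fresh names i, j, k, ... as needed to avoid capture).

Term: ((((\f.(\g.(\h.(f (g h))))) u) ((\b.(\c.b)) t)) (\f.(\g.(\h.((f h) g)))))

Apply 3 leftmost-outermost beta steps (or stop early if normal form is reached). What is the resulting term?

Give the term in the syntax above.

Answer: (u (((\b.(\c.b)) t) (\f.(\g.(\h.((f h) g))))))

Derivation:
Step 0: ((((\f.(\g.(\h.(f (g h))))) u) ((\b.(\c.b)) t)) (\f.(\g.(\h.((f h) g)))))
Step 1: (((\g.(\h.(u (g h)))) ((\b.(\c.b)) t)) (\f.(\g.(\h.((f h) g)))))
Step 2: ((\h.(u (((\b.(\c.b)) t) h))) (\f.(\g.(\h.((f h) g)))))
Step 3: (u (((\b.(\c.b)) t) (\f.(\g.(\h.((f h) g))))))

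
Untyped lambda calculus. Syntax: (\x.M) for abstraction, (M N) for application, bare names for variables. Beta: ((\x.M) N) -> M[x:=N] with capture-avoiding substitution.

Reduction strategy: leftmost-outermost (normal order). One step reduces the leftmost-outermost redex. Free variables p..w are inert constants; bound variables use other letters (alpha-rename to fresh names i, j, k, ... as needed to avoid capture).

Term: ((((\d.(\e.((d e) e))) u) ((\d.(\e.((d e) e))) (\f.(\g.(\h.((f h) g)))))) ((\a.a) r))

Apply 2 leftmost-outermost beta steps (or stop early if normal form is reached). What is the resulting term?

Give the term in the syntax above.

Answer: (((u ((\d.(\e.((d e) e))) (\f.(\g.(\h.((f h) g)))))) ((\d.(\e.((d e) e))) (\f.(\g.(\h.((f h) g)))))) ((\a.a) r))

Derivation:
Step 0: ((((\d.(\e.((d e) e))) u) ((\d.(\e.((d e) e))) (\f.(\g.(\h.((f h) g)))))) ((\a.a) r))
Step 1: (((\e.((u e) e)) ((\d.(\e.((d e) e))) (\f.(\g.(\h.((f h) g)))))) ((\a.a) r))
Step 2: (((u ((\d.(\e.((d e) e))) (\f.(\g.(\h.((f h) g)))))) ((\d.(\e.((d e) e))) (\f.(\g.(\h.((f h) g)))))) ((\a.a) r))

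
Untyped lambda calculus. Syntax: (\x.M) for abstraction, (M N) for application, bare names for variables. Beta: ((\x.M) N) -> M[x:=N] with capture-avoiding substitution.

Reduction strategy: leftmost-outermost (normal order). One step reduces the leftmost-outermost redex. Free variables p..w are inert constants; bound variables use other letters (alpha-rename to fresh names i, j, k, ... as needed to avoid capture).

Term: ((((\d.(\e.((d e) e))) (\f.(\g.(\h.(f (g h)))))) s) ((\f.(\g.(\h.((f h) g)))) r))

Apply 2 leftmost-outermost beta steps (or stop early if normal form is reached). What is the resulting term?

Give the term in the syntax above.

Answer: ((((\f.(\g.(\h.(f (g h))))) s) s) ((\f.(\g.(\h.((f h) g)))) r))

Derivation:
Step 0: ((((\d.(\e.((d e) e))) (\f.(\g.(\h.(f (g h)))))) s) ((\f.(\g.(\h.((f h) g)))) r))
Step 1: (((\e.(((\f.(\g.(\h.(f (g h))))) e) e)) s) ((\f.(\g.(\h.((f h) g)))) r))
Step 2: ((((\f.(\g.(\h.(f (g h))))) s) s) ((\f.(\g.(\h.((f h) g)))) r))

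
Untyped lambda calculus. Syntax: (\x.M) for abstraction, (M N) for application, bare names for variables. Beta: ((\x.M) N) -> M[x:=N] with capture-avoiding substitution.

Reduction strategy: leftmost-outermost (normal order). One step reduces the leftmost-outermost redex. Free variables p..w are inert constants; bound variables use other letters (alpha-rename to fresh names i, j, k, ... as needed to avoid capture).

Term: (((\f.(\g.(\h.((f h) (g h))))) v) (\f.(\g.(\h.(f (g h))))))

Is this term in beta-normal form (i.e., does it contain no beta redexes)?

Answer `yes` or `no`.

Answer: no

Derivation:
Term: (((\f.(\g.(\h.((f h) (g h))))) v) (\f.(\g.(\h.(f (g h))))))
Found 1 beta redex(es).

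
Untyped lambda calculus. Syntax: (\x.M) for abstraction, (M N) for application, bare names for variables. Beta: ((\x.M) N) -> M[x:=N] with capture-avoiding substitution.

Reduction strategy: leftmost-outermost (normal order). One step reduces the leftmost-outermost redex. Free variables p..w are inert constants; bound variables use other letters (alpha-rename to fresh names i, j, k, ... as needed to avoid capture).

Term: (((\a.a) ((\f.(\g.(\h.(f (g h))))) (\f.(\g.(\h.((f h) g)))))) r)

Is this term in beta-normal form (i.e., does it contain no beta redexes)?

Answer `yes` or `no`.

Answer: no

Derivation:
Term: (((\a.a) ((\f.(\g.(\h.(f (g h))))) (\f.(\g.(\h.((f h) g)))))) r)
Found 2 beta redex(es).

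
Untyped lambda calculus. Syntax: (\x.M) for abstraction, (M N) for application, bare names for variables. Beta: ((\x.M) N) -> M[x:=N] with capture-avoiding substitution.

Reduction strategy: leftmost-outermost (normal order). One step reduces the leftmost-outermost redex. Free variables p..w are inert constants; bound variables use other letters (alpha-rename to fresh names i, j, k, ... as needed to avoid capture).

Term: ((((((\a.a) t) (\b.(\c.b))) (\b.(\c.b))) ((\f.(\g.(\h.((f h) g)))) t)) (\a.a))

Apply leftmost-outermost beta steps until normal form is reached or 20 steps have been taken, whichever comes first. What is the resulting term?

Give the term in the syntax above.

Answer: ((((t (\b.(\c.b))) (\b.(\c.b))) (\g.(\h.((t h) g)))) (\a.a))

Derivation:
Step 0: ((((((\a.a) t) (\b.(\c.b))) (\b.(\c.b))) ((\f.(\g.(\h.((f h) g)))) t)) (\a.a))
Step 1: ((((t (\b.(\c.b))) (\b.(\c.b))) ((\f.(\g.(\h.((f h) g)))) t)) (\a.a))
Step 2: ((((t (\b.(\c.b))) (\b.(\c.b))) (\g.(\h.((t h) g)))) (\a.a))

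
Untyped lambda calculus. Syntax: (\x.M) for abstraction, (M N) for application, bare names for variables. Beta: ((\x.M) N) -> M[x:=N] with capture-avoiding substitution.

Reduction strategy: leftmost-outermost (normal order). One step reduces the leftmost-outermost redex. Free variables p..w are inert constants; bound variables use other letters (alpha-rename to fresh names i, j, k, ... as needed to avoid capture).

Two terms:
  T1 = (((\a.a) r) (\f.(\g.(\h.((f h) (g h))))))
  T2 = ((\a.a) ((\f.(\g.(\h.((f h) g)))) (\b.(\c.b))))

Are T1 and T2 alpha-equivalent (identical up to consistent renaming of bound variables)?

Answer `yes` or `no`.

Answer: no

Derivation:
Term 1: (((\a.a) r) (\f.(\g.(\h.((f h) (g h))))))
Term 2: ((\a.a) ((\f.(\g.(\h.((f h) g)))) (\b.(\c.b))))
Alpha-equivalence: compare structure up to binder renaming.
Result: False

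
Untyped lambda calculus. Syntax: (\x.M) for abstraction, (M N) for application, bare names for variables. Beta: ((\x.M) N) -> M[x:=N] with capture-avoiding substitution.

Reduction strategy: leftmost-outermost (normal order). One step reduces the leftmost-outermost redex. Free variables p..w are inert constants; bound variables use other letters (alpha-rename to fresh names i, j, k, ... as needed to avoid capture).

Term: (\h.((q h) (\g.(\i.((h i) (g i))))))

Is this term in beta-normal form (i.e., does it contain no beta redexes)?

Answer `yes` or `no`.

Term: (\h.((q h) (\g.(\i.((h i) (g i))))))
No beta redexes found.

Answer: yes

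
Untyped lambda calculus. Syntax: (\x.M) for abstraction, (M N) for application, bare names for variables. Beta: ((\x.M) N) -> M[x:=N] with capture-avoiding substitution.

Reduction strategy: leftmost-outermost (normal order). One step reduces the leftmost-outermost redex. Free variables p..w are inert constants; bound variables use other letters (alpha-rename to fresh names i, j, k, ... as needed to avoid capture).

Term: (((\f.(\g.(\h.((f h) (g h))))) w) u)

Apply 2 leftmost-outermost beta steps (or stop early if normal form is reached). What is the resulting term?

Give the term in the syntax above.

Step 0: (((\f.(\g.(\h.((f h) (g h))))) w) u)
Step 1: ((\g.(\h.((w h) (g h)))) u)
Step 2: (\h.((w h) (u h)))

Answer: (\h.((w h) (u h)))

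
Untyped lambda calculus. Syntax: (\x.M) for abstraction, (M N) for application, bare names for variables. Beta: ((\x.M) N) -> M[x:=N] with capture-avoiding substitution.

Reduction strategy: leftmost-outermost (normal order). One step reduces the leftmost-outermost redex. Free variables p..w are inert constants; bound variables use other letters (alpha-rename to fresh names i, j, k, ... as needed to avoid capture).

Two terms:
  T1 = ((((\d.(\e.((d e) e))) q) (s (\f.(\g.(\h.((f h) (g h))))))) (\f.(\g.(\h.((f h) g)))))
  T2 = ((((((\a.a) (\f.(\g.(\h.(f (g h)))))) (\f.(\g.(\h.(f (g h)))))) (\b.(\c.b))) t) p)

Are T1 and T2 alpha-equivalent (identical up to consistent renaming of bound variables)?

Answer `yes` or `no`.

Term 1: ((((\d.(\e.((d e) e))) q) (s (\f.(\g.(\h.((f h) (g h))))))) (\f.(\g.(\h.((f h) g)))))
Term 2: ((((((\a.a) (\f.(\g.(\h.(f (g h)))))) (\f.(\g.(\h.(f (g h)))))) (\b.(\c.b))) t) p)
Alpha-equivalence: compare structure up to binder renaming.
Result: False

Answer: no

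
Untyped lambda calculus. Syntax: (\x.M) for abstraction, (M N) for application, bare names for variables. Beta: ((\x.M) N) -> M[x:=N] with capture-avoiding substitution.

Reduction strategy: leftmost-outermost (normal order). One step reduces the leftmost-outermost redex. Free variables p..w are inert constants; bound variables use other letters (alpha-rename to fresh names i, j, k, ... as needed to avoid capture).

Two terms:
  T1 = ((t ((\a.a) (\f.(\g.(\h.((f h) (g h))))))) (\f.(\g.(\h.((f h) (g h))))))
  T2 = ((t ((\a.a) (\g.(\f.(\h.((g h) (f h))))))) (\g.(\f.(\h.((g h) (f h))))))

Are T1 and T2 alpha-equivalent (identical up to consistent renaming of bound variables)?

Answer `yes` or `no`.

Answer: yes

Derivation:
Term 1: ((t ((\a.a) (\f.(\g.(\h.((f h) (g h))))))) (\f.(\g.(\h.((f h) (g h))))))
Term 2: ((t ((\a.a) (\g.(\f.(\h.((g h) (f h))))))) (\g.(\f.(\h.((g h) (f h))))))
Alpha-equivalence: compare structure up to binder renaming.
Result: True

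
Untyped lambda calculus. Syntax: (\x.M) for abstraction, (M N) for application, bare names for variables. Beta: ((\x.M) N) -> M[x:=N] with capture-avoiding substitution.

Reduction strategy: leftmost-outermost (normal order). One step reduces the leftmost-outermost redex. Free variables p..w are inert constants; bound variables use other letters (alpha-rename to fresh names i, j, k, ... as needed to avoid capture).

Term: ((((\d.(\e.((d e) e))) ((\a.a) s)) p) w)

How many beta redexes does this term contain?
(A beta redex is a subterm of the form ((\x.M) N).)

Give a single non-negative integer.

Term: ((((\d.(\e.((d e) e))) ((\a.a) s)) p) w)
  Redex: ((\d.(\e.((d e) e))) ((\a.a) s))
  Redex: ((\a.a) s)
Total redexes: 2

Answer: 2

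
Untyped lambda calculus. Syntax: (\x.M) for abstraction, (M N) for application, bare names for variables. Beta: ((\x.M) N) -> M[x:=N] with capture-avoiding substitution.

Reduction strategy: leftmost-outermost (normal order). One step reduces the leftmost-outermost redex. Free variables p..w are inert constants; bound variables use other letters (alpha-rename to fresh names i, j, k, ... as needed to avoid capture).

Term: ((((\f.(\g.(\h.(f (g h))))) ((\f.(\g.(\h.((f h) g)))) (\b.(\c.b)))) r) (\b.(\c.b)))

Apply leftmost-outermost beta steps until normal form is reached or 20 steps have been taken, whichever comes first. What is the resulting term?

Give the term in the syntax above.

Answer: (\h.h)

Derivation:
Step 0: ((((\f.(\g.(\h.(f (g h))))) ((\f.(\g.(\h.((f h) g)))) (\b.(\c.b)))) r) (\b.(\c.b)))
Step 1: (((\g.(\h.(((\f.(\g.(\h.((f h) g)))) (\b.(\c.b))) (g h)))) r) (\b.(\c.b)))
Step 2: ((\h.(((\f.(\g.(\h.((f h) g)))) (\b.(\c.b))) (r h))) (\b.(\c.b)))
Step 3: (((\f.(\g.(\h.((f h) g)))) (\b.(\c.b))) (r (\b.(\c.b))))
Step 4: ((\g.(\h.(((\b.(\c.b)) h) g))) (r (\b.(\c.b))))
Step 5: (\h.(((\b.(\c.b)) h) (r (\b.(\c.b)))))
Step 6: (\h.((\c.h) (r (\b.(\c.b)))))
Step 7: (\h.h)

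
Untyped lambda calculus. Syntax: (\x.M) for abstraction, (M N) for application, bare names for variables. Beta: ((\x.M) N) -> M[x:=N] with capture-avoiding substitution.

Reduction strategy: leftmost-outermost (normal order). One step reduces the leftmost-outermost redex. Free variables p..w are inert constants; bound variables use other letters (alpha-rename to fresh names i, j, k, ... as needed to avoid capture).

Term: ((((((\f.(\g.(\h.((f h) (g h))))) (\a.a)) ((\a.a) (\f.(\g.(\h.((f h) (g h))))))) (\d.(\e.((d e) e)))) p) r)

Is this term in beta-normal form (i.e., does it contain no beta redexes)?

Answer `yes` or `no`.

Term: ((((((\f.(\g.(\h.((f h) (g h))))) (\a.a)) ((\a.a) (\f.(\g.(\h.((f h) (g h))))))) (\d.(\e.((d e) e)))) p) r)
Found 2 beta redex(es).

Answer: no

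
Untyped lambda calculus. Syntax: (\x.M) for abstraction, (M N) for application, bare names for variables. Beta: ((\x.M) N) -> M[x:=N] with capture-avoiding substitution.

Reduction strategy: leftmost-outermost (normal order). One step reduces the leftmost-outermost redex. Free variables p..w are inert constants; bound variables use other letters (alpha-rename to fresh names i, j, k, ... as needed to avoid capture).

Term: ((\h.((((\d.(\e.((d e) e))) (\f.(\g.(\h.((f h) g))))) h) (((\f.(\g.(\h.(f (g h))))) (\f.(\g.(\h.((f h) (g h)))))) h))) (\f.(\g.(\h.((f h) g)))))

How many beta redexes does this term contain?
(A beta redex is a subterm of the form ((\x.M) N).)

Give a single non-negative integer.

Term: ((\h.((((\d.(\e.((d e) e))) (\f.(\g.(\h.((f h) g))))) h) (((\f.(\g.(\h.(f (g h))))) (\f.(\g.(\h.((f h) (g h)))))) h))) (\f.(\g.(\h.((f h) g)))))
  Redex: ((\h.((((\d.(\e.((d e) e))) (\f.(\g.(\h.((f h) g))))) h) (((\f.(\g.(\h.(f (g h))))) (\f.(\g.(\h.((f h) (g h)))))) h))) (\f.(\g.(\h.((f h) g)))))
  Redex: ((\d.(\e.((d e) e))) (\f.(\g.(\h.((f h) g)))))
  Redex: ((\f.(\g.(\h.(f (g h))))) (\f.(\g.(\h.((f h) (g h))))))
Total redexes: 3

Answer: 3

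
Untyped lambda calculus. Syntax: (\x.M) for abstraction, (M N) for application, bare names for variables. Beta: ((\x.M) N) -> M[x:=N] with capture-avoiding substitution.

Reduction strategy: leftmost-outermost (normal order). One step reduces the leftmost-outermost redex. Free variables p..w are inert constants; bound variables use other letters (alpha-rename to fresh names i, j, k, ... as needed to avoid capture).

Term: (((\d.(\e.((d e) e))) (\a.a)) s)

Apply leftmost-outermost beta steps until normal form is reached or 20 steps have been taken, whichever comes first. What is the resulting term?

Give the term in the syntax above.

Step 0: (((\d.(\e.((d e) e))) (\a.a)) s)
Step 1: ((\e.(((\a.a) e) e)) s)
Step 2: (((\a.a) s) s)
Step 3: (s s)

Answer: (s s)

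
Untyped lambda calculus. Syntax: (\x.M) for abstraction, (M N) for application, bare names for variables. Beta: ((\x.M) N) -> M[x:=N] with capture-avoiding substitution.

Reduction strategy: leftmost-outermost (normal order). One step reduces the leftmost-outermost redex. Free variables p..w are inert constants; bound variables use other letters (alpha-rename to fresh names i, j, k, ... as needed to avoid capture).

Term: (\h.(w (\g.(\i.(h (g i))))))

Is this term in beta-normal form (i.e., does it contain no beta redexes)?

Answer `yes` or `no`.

Answer: yes

Derivation:
Term: (\h.(w (\g.(\i.(h (g i))))))
No beta redexes found.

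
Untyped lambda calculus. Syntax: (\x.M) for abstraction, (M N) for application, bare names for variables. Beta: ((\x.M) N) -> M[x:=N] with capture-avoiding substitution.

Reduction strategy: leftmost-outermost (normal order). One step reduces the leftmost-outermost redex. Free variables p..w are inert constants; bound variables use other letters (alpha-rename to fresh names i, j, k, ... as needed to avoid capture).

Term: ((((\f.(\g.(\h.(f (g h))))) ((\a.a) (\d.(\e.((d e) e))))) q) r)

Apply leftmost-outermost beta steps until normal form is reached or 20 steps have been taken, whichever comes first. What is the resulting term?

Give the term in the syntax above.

Step 0: ((((\f.(\g.(\h.(f (g h))))) ((\a.a) (\d.(\e.((d e) e))))) q) r)
Step 1: (((\g.(\h.(((\a.a) (\d.(\e.((d e) e)))) (g h)))) q) r)
Step 2: ((\h.(((\a.a) (\d.(\e.((d e) e)))) (q h))) r)
Step 3: (((\a.a) (\d.(\e.((d e) e)))) (q r))
Step 4: ((\d.(\e.((d e) e))) (q r))
Step 5: (\e.(((q r) e) e))

Answer: (\e.(((q r) e) e))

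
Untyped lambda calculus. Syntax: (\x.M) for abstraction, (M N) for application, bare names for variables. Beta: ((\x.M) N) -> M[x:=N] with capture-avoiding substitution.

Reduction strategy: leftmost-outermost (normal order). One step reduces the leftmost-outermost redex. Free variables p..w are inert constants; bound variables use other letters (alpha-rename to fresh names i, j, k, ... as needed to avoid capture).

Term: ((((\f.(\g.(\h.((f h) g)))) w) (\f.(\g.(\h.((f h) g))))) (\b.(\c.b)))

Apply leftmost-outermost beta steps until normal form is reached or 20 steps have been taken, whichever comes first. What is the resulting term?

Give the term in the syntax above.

Step 0: ((((\f.(\g.(\h.((f h) g)))) w) (\f.(\g.(\h.((f h) g))))) (\b.(\c.b)))
Step 1: (((\g.(\h.((w h) g))) (\f.(\g.(\h.((f h) g))))) (\b.(\c.b)))
Step 2: ((\h.((w h) (\f.(\g.(\h.((f h) g)))))) (\b.(\c.b)))
Step 3: ((w (\b.(\c.b))) (\f.(\g.(\h.((f h) g)))))

Answer: ((w (\b.(\c.b))) (\f.(\g.(\h.((f h) g)))))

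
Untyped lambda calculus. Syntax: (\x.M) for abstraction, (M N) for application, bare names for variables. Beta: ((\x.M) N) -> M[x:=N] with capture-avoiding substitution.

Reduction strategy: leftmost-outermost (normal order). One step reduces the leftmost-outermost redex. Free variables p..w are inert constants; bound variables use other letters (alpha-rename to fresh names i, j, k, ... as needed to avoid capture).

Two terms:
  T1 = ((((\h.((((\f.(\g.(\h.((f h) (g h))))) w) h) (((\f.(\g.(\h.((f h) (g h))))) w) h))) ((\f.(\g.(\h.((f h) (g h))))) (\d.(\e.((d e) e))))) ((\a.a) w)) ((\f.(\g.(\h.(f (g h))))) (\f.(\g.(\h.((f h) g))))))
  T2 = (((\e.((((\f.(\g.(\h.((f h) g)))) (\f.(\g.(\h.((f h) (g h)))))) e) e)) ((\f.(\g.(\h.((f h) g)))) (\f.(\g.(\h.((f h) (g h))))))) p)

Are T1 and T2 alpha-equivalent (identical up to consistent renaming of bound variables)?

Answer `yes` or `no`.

Term 1: ((((\h.((((\f.(\g.(\h.((f h) (g h))))) w) h) (((\f.(\g.(\h.((f h) (g h))))) w) h))) ((\f.(\g.(\h.((f h) (g h))))) (\d.(\e.((d e) e))))) ((\a.a) w)) ((\f.(\g.(\h.(f (g h))))) (\f.(\g.(\h.((f h) g))))))
Term 2: (((\e.((((\f.(\g.(\h.((f h) g)))) (\f.(\g.(\h.((f h) (g h)))))) e) e)) ((\f.(\g.(\h.((f h) g)))) (\f.(\g.(\h.((f h) (g h))))))) p)
Alpha-equivalence: compare structure up to binder renaming.
Result: False

Answer: no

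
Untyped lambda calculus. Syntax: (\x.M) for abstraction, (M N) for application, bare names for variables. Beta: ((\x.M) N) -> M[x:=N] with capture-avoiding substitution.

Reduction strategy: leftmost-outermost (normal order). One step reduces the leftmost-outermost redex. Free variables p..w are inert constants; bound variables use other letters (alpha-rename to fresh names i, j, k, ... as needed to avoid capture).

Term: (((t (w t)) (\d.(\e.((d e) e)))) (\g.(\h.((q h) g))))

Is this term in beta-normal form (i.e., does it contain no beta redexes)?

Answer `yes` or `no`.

Answer: yes

Derivation:
Term: (((t (w t)) (\d.(\e.((d e) e)))) (\g.(\h.((q h) g))))
No beta redexes found.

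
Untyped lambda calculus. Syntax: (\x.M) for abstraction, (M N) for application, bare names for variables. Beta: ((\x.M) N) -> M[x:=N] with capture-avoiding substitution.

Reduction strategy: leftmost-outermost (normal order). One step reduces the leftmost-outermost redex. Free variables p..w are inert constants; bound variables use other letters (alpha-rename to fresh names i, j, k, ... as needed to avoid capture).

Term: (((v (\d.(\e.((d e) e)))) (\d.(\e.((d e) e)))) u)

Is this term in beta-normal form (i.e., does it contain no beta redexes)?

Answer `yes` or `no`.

Answer: yes

Derivation:
Term: (((v (\d.(\e.((d e) e)))) (\d.(\e.((d e) e)))) u)
No beta redexes found.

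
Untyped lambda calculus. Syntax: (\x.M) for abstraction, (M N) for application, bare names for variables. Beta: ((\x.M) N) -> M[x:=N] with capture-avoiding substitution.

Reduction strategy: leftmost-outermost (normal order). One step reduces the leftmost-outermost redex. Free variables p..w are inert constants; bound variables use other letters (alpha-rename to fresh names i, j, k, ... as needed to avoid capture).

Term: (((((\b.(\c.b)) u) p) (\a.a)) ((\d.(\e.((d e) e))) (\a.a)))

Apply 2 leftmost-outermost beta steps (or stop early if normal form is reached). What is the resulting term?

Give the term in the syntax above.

Answer: ((u (\a.a)) ((\d.(\e.((d e) e))) (\a.a)))

Derivation:
Step 0: (((((\b.(\c.b)) u) p) (\a.a)) ((\d.(\e.((d e) e))) (\a.a)))
Step 1: ((((\c.u) p) (\a.a)) ((\d.(\e.((d e) e))) (\a.a)))
Step 2: ((u (\a.a)) ((\d.(\e.((d e) e))) (\a.a)))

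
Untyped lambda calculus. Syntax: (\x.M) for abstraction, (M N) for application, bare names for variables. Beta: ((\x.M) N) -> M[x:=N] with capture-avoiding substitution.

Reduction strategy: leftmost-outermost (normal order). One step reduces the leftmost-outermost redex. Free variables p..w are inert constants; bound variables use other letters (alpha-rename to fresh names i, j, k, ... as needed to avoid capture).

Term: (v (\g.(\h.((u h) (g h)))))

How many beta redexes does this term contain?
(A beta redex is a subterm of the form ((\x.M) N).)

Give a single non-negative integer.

Term: (v (\g.(\h.((u h) (g h)))))
  (no redexes)
Total redexes: 0

Answer: 0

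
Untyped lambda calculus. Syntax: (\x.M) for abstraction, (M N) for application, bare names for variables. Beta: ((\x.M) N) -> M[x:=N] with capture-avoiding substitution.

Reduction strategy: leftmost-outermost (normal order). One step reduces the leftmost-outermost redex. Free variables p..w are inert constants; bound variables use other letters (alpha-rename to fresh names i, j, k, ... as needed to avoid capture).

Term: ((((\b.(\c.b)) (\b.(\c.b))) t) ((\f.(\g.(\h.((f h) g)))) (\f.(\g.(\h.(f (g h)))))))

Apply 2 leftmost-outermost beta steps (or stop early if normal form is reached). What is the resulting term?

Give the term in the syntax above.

Answer: ((\b.(\c.b)) ((\f.(\g.(\h.((f h) g)))) (\f.(\g.(\h.(f (g h)))))))

Derivation:
Step 0: ((((\b.(\c.b)) (\b.(\c.b))) t) ((\f.(\g.(\h.((f h) g)))) (\f.(\g.(\h.(f (g h)))))))
Step 1: (((\c.(\b.(\c.b))) t) ((\f.(\g.(\h.((f h) g)))) (\f.(\g.(\h.(f (g h)))))))
Step 2: ((\b.(\c.b)) ((\f.(\g.(\h.((f h) g)))) (\f.(\g.(\h.(f (g h)))))))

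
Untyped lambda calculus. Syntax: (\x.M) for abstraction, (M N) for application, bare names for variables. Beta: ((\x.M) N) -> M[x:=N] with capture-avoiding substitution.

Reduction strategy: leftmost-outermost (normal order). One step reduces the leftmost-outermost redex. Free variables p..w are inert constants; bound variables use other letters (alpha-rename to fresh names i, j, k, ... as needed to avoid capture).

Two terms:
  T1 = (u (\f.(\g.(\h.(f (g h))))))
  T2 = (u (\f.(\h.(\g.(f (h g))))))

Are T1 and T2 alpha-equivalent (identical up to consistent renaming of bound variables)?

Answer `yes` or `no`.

Answer: yes

Derivation:
Term 1: (u (\f.(\g.(\h.(f (g h))))))
Term 2: (u (\f.(\h.(\g.(f (h g))))))
Alpha-equivalence: compare structure up to binder renaming.
Result: True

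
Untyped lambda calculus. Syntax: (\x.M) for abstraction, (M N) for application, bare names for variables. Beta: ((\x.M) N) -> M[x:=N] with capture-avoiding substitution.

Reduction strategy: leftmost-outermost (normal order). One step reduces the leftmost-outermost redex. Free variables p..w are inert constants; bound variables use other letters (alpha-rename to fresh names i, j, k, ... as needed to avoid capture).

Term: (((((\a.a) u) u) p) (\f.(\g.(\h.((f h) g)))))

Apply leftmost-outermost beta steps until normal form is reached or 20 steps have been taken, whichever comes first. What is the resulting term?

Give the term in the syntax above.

Step 0: (((((\a.a) u) u) p) (\f.(\g.(\h.((f h) g)))))
Step 1: (((u u) p) (\f.(\g.(\h.((f h) g)))))

Answer: (((u u) p) (\f.(\g.(\h.((f h) g)))))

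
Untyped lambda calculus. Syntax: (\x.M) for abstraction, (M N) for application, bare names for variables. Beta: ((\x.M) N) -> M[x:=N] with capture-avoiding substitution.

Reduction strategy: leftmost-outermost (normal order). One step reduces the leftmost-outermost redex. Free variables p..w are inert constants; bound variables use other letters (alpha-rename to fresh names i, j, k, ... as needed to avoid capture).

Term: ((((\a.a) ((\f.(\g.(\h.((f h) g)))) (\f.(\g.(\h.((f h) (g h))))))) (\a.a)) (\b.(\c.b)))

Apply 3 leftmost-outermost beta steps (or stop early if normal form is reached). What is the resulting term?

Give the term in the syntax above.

Step 0: ((((\a.a) ((\f.(\g.(\h.((f h) g)))) (\f.(\g.(\h.((f h) (g h))))))) (\a.a)) (\b.(\c.b)))
Step 1: ((((\f.(\g.(\h.((f h) g)))) (\f.(\g.(\h.((f h) (g h)))))) (\a.a)) (\b.(\c.b)))
Step 2: (((\g.(\h.(((\f.(\g.(\h.((f h) (g h))))) h) g))) (\a.a)) (\b.(\c.b)))
Step 3: ((\h.(((\f.(\g.(\h.((f h) (g h))))) h) (\a.a))) (\b.(\c.b)))

Answer: ((\h.(((\f.(\g.(\h.((f h) (g h))))) h) (\a.a))) (\b.(\c.b)))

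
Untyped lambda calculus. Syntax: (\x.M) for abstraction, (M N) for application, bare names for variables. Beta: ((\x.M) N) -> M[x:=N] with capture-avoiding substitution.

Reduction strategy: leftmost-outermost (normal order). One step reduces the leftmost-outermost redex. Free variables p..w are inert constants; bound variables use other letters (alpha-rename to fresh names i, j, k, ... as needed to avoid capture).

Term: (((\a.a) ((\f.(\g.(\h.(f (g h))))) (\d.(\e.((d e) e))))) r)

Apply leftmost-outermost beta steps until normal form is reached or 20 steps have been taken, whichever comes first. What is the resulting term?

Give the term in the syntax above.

Step 0: (((\a.a) ((\f.(\g.(\h.(f (g h))))) (\d.(\e.((d e) e))))) r)
Step 1: (((\f.(\g.(\h.(f (g h))))) (\d.(\e.((d e) e)))) r)
Step 2: ((\g.(\h.((\d.(\e.((d e) e))) (g h)))) r)
Step 3: (\h.((\d.(\e.((d e) e))) (r h)))
Step 4: (\h.(\e.(((r h) e) e)))

Answer: (\h.(\e.(((r h) e) e)))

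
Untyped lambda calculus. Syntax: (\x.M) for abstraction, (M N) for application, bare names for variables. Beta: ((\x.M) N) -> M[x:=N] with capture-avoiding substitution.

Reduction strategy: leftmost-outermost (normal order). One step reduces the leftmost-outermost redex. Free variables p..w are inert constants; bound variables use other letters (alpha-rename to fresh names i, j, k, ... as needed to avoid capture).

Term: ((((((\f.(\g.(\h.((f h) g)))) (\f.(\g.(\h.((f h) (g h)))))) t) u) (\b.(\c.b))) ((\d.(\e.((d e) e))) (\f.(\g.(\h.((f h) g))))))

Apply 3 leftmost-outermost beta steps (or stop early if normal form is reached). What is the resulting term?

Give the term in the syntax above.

Answer: (((((\f.(\g.(\h.((f h) (g h))))) u) t) (\b.(\c.b))) ((\d.(\e.((d e) e))) (\f.(\g.(\h.((f h) g))))))

Derivation:
Step 0: ((((((\f.(\g.(\h.((f h) g)))) (\f.(\g.(\h.((f h) (g h)))))) t) u) (\b.(\c.b))) ((\d.(\e.((d e) e))) (\f.(\g.(\h.((f h) g))))))
Step 1: (((((\g.(\h.(((\f.(\g.(\h.((f h) (g h))))) h) g))) t) u) (\b.(\c.b))) ((\d.(\e.((d e) e))) (\f.(\g.(\h.((f h) g))))))
Step 2: ((((\h.(((\f.(\g.(\h.((f h) (g h))))) h) t)) u) (\b.(\c.b))) ((\d.(\e.((d e) e))) (\f.(\g.(\h.((f h) g))))))
Step 3: (((((\f.(\g.(\h.((f h) (g h))))) u) t) (\b.(\c.b))) ((\d.(\e.((d e) e))) (\f.(\g.(\h.((f h) g))))))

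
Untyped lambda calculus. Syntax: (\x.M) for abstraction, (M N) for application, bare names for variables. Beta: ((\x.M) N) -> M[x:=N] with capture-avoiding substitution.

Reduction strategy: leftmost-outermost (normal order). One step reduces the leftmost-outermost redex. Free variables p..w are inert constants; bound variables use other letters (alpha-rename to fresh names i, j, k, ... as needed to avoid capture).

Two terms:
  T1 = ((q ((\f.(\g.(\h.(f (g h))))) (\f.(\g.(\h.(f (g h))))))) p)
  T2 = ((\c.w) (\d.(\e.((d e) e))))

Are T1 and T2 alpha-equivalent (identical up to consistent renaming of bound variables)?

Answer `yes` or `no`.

Term 1: ((q ((\f.(\g.(\h.(f (g h))))) (\f.(\g.(\h.(f (g h))))))) p)
Term 2: ((\c.w) (\d.(\e.((d e) e))))
Alpha-equivalence: compare structure up to binder renaming.
Result: False

Answer: no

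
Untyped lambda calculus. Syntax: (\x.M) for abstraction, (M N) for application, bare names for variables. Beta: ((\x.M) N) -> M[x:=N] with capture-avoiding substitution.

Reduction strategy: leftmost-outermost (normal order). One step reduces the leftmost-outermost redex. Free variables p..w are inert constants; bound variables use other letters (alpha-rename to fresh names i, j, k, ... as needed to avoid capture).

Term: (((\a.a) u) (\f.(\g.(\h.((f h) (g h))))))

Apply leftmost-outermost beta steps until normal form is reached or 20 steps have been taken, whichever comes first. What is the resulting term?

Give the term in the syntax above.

Step 0: (((\a.a) u) (\f.(\g.(\h.((f h) (g h))))))
Step 1: (u (\f.(\g.(\h.((f h) (g h))))))

Answer: (u (\f.(\g.(\h.((f h) (g h))))))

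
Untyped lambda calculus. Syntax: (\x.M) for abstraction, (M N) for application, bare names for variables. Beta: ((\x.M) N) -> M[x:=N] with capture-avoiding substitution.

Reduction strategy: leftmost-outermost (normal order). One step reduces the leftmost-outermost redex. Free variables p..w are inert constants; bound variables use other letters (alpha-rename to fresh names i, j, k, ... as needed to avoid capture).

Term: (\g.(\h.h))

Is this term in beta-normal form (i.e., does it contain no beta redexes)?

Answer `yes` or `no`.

Answer: yes

Derivation:
Term: (\g.(\h.h))
No beta redexes found.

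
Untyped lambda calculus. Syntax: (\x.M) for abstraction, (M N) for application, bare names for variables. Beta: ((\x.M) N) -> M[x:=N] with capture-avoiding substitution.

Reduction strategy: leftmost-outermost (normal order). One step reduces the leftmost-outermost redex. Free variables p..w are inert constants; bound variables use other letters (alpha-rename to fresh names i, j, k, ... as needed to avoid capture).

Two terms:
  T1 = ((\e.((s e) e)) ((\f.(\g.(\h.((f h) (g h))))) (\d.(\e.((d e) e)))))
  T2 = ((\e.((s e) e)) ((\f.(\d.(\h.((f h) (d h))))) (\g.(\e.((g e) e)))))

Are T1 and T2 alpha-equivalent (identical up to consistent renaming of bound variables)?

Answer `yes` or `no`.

Answer: yes

Derivation:
Term 1: ((\e.((s e) e)) ((\f.(\g.(\h.((f h) (g h))))) (\d.(\e.((d e) e)))))
Term 2: ((\e.((s e) e)) ((\f.(\d.(\h.((f h) (d h))))) (\g.(\e.((g e) e)))))
Alpha-equivalence: compare structure up to binder renaming.
Result: True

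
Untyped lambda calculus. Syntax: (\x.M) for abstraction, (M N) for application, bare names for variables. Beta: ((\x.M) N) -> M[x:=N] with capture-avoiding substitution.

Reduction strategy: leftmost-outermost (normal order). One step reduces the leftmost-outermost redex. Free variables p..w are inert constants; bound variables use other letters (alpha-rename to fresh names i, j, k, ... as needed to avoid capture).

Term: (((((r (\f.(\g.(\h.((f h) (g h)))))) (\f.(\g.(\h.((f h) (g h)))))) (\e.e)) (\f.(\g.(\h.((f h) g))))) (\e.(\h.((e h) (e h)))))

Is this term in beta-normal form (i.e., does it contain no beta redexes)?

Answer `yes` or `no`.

Answer: yes

Derivation:
Term: (((((r (\f.(\g.(\h.((f h) (g h)))))) (\f.(\g.(\h.((f h) (g h)))))) (\e.e)) (\f.(\g.(\h.((f h) g))))) (\e.(\h.((e h) (e h)))))
No beta redexes found.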